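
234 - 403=-169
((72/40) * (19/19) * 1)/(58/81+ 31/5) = 0.26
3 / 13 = 0.23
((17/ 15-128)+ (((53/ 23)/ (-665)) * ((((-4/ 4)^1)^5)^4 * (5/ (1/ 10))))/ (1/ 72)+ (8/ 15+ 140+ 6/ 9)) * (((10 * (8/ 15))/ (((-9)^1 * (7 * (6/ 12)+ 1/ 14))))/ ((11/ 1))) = -272912/ 9734175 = -0.03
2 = 2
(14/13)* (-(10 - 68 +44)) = 196/13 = 15.08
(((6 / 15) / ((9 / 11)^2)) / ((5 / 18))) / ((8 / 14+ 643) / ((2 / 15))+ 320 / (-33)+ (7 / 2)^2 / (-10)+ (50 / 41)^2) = 0.00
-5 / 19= -0.26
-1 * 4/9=-4/9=-0.44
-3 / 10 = -0.30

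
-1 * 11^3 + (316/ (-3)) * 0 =-1331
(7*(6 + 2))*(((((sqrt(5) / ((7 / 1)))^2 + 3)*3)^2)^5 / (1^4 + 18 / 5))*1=15549213186692759482835927040 / 262174589263582289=59308620375.33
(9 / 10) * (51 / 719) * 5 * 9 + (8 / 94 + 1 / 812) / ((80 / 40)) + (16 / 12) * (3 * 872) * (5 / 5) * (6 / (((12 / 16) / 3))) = 4594260520973 / 54879832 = 83714.92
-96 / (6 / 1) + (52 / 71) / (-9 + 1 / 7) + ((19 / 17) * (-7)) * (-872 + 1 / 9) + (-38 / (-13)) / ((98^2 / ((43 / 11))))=1573651084359703 / 231243570558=6805.17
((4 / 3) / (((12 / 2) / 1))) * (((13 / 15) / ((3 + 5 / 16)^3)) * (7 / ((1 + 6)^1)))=106496 / 20098395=0.01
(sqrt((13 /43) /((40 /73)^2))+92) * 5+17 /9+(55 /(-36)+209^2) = 73 * sqrt(559) /344+1589089 /36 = 44146.38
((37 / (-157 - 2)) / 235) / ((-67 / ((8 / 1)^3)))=18944 / 2503455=0.01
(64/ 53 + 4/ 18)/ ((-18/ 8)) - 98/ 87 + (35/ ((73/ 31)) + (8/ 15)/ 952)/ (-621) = -222108605276/ 124373125485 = -1.79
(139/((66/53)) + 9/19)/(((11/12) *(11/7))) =1967938/25289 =77.82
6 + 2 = 8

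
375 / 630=25 / 42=0.60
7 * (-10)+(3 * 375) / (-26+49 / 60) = -173270 / 1511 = -114.67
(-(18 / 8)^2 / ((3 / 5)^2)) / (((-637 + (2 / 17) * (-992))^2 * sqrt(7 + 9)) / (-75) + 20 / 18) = 14630625 / 31520054048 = 0.00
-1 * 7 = -7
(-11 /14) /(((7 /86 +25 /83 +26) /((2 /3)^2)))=-157036 /11864097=-0.01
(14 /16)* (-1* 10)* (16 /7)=-20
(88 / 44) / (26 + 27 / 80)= 160 / 2107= 0.08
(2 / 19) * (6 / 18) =2 / 57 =0.04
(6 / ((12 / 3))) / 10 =0.15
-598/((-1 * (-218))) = -299/109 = -2.74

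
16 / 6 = 8 / 3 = 2.67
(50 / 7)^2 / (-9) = -2500 / 441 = -5.67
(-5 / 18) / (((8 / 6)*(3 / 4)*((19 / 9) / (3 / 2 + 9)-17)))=21 / 1270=0.02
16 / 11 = 1.45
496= 496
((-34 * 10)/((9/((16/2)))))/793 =-2720/7137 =-0.38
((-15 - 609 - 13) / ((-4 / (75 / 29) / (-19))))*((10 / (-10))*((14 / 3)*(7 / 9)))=14826175 / 522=28402.63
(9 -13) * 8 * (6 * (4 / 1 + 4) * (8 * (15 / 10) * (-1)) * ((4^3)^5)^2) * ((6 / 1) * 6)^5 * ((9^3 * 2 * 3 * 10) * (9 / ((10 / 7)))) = 354082149943068022372259851753488384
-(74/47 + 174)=-8252/47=-175.57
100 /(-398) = -50 /199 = -0.25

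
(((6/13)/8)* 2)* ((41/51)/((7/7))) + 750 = 331541/442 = 750.09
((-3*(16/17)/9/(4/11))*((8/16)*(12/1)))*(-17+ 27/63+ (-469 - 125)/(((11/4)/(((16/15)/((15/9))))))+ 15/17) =40298632/50575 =796.81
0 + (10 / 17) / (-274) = -5 / 2329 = -0.00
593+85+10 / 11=7468 / 11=678.91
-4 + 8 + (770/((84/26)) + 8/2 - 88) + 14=517/3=172.33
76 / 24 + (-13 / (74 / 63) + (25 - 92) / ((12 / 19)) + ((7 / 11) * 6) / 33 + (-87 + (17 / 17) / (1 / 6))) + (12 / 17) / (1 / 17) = -9824429 / 53724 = -182.87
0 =0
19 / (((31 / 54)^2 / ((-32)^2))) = 56733696 / 961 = 59036.10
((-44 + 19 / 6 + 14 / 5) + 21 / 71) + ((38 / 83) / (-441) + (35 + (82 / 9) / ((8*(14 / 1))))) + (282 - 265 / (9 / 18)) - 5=-8858738383 / 34650840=-255.66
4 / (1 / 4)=16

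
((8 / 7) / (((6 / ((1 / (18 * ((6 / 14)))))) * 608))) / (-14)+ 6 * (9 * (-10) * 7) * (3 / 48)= -81443881 / 344736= -236.25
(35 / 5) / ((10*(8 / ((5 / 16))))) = 7 / 256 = 0.03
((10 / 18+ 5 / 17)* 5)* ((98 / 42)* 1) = 4550 / 459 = 9.91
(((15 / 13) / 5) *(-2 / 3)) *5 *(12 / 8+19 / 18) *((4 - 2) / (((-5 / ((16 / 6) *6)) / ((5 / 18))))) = 3680 / 1053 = 3.49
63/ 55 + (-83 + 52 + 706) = 37188/ 55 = 676.15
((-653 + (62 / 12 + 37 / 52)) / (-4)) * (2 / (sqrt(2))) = 100951 * sqrt(2) / 624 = 228.79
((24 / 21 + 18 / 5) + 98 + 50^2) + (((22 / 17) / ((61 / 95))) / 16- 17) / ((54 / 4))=10197488071 / 3919860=2601.49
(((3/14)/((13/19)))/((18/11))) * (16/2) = 418/273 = 1.53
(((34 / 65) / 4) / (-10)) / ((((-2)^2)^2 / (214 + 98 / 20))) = -37213 / 208000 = -0.18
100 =100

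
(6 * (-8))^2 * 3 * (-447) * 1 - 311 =-3089975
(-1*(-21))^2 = 441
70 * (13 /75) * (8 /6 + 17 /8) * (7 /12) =52871 /2160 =24.48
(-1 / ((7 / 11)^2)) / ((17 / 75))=-9075 / 833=-10.89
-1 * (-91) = 91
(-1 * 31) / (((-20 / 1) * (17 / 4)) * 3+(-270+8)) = 31 / 517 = 0.06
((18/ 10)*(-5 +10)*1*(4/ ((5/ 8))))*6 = 1728/ 5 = 345.60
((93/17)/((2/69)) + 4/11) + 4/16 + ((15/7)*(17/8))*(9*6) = 1139463/2618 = 435.24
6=6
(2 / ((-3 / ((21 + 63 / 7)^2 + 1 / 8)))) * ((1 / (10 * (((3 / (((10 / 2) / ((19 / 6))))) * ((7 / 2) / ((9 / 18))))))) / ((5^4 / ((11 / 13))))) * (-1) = 4169 / 682500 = 0.01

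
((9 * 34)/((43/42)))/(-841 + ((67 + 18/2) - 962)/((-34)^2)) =-7428456/20921263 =-0.36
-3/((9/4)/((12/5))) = -16/5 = -3.20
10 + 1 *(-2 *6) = -2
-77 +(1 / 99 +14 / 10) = -37417 / 495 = -75.59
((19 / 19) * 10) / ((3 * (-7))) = -0.48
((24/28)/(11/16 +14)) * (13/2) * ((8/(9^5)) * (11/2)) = 9152/32378535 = 0.00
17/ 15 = 1.13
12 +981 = 993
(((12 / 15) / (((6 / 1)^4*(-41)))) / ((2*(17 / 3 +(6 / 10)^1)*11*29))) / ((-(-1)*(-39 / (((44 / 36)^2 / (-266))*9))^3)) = -161051 / 19648514362842808200576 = -0.00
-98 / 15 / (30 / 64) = -3136 / 225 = -13.94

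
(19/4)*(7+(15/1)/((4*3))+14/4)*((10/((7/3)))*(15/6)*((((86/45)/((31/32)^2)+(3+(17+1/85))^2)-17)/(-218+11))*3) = -192074447531/57489903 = -3341.01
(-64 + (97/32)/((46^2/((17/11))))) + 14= -37239951/744832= -50.00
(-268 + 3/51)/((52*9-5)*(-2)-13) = 4555/15963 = 0.29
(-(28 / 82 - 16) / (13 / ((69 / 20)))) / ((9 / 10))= 2461 / 533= 4.62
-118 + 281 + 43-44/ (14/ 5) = 1332/ 7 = 190.29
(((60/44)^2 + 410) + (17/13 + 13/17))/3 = 3689651/26741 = 137.98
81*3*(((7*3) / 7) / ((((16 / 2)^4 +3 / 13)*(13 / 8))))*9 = 52488 / 53251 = 0.99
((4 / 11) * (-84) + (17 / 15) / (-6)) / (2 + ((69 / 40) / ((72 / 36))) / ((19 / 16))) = -578113 / 51282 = -11.27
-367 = -367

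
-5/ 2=-2.50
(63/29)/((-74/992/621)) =-19405008/1073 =-18084.82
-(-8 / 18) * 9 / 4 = 1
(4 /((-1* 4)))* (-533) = 533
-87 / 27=-29 / 9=-3.22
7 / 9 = 0.78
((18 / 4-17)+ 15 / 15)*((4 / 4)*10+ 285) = -6785 / 2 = -3392.50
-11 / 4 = -2.75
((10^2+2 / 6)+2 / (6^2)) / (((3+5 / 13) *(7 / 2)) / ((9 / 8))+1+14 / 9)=23491 / 3062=7.67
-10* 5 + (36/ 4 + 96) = 55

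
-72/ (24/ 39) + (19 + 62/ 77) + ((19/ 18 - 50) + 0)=-202549/ 1386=-146.14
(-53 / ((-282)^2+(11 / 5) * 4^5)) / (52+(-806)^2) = -265 / 265647028192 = -0.00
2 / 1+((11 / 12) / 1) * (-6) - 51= -109 / 2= -54.50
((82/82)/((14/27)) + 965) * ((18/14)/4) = 121833/392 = 310.80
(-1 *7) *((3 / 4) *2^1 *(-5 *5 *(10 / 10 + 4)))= 2625 / 2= 1312.50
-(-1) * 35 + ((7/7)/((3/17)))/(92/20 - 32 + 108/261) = 34.79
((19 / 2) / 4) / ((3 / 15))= 95 / 8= 11.88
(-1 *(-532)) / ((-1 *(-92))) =133 / 23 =5.78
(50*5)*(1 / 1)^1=250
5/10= 1/2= 0.50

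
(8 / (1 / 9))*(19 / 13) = 1368 / 13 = 105.23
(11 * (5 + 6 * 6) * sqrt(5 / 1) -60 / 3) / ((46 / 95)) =-950 / 23 + 42845 * sqrt(5) / 46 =2041.40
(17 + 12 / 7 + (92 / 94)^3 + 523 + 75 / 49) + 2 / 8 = 11078822931 / 20349308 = 544.43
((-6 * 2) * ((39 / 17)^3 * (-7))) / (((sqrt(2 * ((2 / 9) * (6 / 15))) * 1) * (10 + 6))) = 3737097 * sqrt(10) / 78608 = 150.34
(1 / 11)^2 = 1 / 121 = 0.01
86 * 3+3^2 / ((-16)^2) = 66057 / 256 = 258.04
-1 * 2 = -2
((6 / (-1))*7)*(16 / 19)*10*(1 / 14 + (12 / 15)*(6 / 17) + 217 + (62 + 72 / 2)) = -36026016 / 323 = -111535.65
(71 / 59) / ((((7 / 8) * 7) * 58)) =0.00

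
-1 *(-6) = 6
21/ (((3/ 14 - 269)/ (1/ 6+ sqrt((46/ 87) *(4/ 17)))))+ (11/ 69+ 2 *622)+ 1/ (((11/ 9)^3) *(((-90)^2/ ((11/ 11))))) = 1244.12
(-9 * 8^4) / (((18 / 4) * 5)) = -8192 / 5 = -1638.40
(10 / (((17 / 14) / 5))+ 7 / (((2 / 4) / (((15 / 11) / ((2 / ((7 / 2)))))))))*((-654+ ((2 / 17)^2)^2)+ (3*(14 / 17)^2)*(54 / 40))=-48574.08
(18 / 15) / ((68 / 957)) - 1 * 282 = -45069 / 170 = -265.11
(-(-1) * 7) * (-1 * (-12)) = 84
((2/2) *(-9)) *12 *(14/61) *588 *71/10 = -31561488/305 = -103480.29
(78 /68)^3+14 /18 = 808999 /353736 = 2.29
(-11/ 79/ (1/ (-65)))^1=715/ 79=9.05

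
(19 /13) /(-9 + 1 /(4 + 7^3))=-0.16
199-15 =184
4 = 4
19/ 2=9.50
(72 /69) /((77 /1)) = 24 /1771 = 0.01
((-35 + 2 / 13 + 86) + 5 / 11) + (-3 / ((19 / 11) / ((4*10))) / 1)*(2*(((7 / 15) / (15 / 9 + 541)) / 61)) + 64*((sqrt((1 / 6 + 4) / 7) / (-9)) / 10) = 316464528 / 6132269 -16*sqrt(42) / 189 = 51.06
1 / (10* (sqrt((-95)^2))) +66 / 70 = 6277 / 6650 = 0.94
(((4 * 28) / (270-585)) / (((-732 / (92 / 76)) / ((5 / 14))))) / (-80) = -23 / 8762040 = -0.00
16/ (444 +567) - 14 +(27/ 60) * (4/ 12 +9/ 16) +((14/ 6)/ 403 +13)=-75001463/ 130378560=-0.58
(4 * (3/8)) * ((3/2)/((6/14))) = 21/4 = 5.25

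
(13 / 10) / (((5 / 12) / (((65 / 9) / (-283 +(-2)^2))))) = -338 / 4185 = -0.08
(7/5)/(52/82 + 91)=287/18785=0.02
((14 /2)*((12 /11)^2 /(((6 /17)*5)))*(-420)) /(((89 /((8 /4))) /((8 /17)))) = -20.97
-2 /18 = -1 /9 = -0.11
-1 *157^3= -3869893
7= 7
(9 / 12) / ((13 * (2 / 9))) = 27 / 104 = 0.26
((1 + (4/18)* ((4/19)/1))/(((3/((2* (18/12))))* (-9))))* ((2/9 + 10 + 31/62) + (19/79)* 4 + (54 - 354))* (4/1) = 146774630/1094229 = 134.14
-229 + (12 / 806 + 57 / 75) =-2299368 / 10075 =-228.23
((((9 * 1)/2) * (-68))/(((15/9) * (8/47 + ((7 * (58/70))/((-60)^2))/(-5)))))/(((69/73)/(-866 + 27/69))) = 376239246732000/380158973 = 989689.24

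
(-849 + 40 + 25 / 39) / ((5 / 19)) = -598994 / 195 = -3071.76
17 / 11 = 1.55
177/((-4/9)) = -398.25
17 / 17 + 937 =938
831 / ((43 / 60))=49860 / 43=1159.53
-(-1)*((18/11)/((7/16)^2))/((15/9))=13824/2695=5.13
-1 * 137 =-137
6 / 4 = 3 / 2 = 1.50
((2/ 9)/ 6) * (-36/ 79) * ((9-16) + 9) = -8/ 237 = -0.03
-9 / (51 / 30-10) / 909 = 10 / 8383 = 0.00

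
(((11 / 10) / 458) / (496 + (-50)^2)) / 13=11 / 178381840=0.00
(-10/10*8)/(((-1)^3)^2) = -8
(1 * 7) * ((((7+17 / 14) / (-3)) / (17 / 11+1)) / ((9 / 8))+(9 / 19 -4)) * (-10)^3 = 31377.33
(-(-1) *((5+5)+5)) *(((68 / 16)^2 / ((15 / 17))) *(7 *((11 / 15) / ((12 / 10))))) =378301 / 288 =1313.55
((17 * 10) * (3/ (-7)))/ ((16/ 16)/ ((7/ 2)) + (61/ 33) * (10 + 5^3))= -5610/ 19237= -0.29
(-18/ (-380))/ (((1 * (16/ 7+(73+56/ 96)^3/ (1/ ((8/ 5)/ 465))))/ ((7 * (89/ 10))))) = 197108478/ 91718565271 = 0.00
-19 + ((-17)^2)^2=83502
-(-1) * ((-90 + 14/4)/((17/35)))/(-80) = 1211/544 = 2.23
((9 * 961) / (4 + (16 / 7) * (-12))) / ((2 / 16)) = -121086 / 41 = -2953.32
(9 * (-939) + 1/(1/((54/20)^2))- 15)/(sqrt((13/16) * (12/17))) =-21689 * sqrt(663)/50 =-11169.31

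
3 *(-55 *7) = -1155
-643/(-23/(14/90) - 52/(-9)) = 40509/8951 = 4.53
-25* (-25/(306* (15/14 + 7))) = 4375/17289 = 0.25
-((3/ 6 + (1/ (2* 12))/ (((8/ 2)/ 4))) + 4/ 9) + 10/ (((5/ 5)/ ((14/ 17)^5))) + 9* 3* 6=16847635481/ 102229704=164.80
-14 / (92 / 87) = -609 / 46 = -13.24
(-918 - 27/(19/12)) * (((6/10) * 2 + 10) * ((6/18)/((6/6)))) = -331632/95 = -3490.86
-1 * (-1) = 1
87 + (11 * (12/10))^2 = 261.24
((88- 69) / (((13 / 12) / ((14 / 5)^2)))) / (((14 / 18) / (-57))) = -3274992 / 325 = -10076.90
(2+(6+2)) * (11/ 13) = 110/ 13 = 8.46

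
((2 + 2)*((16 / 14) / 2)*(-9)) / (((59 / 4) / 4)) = -2304 / 413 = -5.58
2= 2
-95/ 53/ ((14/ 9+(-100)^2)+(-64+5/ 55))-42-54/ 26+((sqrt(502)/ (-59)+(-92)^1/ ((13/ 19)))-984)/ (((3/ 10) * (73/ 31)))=-18582451589164/ 11419279989-310 * sqrt(502)/ 12921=-1627.83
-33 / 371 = -0.09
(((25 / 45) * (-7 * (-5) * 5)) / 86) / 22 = 875 / 17028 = 0.05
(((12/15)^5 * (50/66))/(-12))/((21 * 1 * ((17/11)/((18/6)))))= -256/133875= -0.00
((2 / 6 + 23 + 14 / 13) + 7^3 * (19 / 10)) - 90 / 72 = 526391 / 780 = 674.86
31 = 31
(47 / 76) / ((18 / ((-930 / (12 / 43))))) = -313255 / 2736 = -114.49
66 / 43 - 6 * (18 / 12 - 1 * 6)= 1227 / 43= 28.53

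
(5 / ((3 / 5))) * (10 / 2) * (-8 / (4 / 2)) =-500 / 3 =-166.67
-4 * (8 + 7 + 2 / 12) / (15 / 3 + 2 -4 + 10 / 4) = -364 / 33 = -11.03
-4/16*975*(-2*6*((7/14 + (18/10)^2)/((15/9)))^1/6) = 21879/20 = 1093.95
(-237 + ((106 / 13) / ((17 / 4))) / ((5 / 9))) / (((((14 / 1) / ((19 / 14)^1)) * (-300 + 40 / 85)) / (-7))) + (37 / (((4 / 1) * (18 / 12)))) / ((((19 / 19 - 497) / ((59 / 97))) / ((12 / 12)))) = -674661379 / 1257166560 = -0.54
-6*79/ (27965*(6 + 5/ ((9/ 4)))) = -2133/ 1034705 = -0.00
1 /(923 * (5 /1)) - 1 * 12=-55379 /4615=-12.00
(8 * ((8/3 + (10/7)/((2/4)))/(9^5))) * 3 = 928/413343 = 0.00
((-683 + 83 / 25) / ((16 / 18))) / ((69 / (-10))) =12744 / 115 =110.82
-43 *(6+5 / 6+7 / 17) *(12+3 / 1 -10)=-158885 / 102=-1557.70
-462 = -462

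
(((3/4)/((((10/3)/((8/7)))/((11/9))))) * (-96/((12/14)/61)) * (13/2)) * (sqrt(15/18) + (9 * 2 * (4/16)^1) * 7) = -2198196/5-34892 * sqrt(30)/15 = -452379.96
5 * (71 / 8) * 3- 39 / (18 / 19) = 2207 / 24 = 91.96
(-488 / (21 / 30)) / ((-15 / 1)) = 976 / 21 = 46.48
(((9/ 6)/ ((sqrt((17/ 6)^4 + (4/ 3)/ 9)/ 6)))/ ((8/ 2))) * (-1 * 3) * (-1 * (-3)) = -729 * sqrt(83713)/ 83713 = -2.52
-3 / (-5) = 0.60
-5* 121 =-605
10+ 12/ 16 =43/ 4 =10.75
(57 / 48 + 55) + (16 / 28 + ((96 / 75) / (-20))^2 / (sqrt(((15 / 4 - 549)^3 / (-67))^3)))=2195456*sqrt(146127) / 771078073991482828125 + 6357 / 112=56.76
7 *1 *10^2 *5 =3500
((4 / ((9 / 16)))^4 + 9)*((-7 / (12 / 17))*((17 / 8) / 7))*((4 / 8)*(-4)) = 4865680585 / 314928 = 15450.14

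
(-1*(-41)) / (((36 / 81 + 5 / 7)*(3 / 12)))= 10332 / 73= 141.53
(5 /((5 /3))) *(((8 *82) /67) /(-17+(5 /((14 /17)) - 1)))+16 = 151472 /11189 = 13.54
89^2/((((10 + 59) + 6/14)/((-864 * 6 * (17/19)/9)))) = -30163168/513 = -58797.60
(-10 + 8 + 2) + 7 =7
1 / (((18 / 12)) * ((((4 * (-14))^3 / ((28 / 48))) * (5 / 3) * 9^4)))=-1 / 4938071040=-0.00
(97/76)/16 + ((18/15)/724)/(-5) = 437101/5502400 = 0.08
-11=-11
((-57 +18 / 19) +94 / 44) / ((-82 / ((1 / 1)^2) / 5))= 112685 / 34276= 3.29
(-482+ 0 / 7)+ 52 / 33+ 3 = -15755 / 33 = -477.42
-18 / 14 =-9 / 7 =-1.29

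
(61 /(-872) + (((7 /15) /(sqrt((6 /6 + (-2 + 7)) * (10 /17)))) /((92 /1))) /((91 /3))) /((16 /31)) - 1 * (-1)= 31 * sqrt(255) /2870400 + 12061 /13952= 0.86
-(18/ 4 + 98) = -205/ 2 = -102.50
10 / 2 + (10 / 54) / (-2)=265 / 54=4.91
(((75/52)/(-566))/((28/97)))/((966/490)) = -12125/2707744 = -0.00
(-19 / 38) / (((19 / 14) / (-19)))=7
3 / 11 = 0.27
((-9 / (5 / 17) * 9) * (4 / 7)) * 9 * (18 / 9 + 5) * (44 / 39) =-727056 / 65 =-11185.48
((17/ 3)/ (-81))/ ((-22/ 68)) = 578/ 2673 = 0.22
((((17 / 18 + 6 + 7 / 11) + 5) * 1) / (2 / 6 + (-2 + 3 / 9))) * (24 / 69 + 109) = -1031.76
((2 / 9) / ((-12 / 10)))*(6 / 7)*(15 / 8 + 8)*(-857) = 338515 / 252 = 1343.31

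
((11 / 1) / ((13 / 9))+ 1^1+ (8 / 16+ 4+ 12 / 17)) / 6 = 6109 / 2652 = 2.30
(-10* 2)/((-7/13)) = 260/7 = 37.14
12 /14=6 /7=0.86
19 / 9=2.11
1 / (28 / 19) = 19 / 28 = 0.68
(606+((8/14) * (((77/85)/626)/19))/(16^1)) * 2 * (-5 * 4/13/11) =-2450639771/14457157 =-169.51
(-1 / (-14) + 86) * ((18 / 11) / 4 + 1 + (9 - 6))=116885 / 308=379.50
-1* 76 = -76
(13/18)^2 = 169/324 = 0.52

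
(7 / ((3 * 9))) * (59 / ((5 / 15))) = 413 / 9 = 45.89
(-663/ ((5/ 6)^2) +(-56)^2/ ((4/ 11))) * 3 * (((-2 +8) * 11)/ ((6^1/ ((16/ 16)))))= 253086.24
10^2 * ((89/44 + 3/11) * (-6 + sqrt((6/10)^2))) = -13635/11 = -1239.55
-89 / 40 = -2.22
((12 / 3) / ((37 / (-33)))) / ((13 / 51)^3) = -17509932 / 81289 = -215.40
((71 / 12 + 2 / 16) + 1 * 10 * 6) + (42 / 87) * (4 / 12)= 15359 / 232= 66.20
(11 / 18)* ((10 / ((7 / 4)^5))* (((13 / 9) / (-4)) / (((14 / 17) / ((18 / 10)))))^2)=8596016 / 37059435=0.23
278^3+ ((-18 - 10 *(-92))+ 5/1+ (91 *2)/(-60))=644575679/30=21485855.97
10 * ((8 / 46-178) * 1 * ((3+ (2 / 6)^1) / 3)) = -409000 / 207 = -1975.85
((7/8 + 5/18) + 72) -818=-53629/72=-744.85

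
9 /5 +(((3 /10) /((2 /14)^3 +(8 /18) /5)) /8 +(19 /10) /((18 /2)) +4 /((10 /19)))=2044477 /204048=10.02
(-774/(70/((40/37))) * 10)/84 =-2580/1813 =-1.42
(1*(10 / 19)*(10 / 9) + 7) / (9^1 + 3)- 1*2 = -2807 / 2052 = -1.37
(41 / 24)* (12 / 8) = 41 / 16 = 2.56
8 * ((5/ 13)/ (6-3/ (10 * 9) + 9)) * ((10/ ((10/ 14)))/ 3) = 0.96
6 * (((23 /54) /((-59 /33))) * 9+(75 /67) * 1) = -6.15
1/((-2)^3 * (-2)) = 1/16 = 0.06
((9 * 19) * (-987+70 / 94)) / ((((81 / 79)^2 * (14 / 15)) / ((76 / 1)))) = -13063105.35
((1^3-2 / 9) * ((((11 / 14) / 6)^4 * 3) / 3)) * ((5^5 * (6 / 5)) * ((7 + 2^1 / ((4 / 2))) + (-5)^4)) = 1930781875 / 3556224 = 542.93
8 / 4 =2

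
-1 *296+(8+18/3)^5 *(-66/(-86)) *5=88728232/43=2063447.26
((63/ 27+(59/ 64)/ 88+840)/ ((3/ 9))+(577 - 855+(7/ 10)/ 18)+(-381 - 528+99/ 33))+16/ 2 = 342415261/ 253440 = 1351.07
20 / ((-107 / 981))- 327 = -54609 / 107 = -510.36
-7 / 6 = -1.17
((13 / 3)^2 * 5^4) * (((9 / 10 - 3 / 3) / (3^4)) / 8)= -21125 / 11664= -1.81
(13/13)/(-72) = -1/72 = -0.01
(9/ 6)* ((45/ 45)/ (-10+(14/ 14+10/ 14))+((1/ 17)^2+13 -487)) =-23841459/ 33524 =-711.18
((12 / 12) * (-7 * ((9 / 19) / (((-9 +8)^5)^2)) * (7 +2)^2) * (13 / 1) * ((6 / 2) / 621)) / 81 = -91 / 437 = -0.21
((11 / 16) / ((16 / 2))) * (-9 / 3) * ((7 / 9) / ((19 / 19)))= -77 / 384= -0.20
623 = 623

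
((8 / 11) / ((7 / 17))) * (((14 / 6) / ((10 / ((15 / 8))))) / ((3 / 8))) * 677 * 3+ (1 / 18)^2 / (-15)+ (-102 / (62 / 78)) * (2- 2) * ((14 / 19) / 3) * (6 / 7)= 223734949 / 53460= 4185.09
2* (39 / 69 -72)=-142.87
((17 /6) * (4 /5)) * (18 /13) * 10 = 31.38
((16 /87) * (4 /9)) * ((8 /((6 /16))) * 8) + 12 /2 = 46862 /2349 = 19.95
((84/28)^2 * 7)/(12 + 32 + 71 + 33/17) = 153/284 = 0.54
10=10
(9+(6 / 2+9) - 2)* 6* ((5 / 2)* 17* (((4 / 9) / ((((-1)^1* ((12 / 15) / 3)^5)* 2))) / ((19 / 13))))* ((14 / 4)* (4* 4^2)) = -1957921875 / 16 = -122370117.19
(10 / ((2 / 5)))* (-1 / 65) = -5 / 13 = -0.38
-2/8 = -1/4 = -0.25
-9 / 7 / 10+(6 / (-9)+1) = 43 / 210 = 0.20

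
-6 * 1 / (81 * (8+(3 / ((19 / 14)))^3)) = -6859 / 1740960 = -0.00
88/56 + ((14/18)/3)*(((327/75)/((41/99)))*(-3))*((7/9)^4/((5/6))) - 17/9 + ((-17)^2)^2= 6552635788823/78458625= 83517.09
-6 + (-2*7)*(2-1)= -20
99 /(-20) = -99 /20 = -4.95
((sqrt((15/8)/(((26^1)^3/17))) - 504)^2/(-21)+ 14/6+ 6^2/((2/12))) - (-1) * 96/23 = -11871.45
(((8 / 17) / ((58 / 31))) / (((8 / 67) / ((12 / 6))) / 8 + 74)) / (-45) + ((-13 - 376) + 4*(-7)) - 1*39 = -456.00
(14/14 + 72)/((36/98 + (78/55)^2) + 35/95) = 205588075/7736329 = 26.57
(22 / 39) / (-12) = -11 / 234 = -0.05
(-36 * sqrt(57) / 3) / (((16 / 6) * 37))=-9 * sqrt(57) / 74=-0.92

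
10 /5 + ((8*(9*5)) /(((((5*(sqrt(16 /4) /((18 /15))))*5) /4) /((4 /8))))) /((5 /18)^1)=8026 /125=64.21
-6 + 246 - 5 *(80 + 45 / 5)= -205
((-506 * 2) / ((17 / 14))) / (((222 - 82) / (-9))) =4554 / 85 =53.58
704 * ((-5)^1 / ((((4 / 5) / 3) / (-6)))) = 79200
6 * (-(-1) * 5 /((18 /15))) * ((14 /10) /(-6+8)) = 35 /2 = 17.50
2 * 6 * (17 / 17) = 12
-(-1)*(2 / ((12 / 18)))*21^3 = 27783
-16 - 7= -23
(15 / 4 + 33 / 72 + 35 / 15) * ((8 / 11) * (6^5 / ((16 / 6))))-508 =147016 / 11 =13365.09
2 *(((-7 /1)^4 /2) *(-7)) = -16807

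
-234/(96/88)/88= -39/16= -2.44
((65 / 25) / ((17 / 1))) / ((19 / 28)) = 364 / 1615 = 0.23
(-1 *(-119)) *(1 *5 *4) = 2380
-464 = -464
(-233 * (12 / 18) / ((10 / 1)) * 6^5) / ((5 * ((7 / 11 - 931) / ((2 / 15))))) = 2214432 / 639625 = 3.46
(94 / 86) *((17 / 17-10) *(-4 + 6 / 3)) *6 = 5076 / 43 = 118.05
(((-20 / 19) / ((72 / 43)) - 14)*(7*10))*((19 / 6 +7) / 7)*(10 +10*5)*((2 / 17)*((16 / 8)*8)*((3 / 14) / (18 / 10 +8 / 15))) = -244146400 / 15827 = -15425.94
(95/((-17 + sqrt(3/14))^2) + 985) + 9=45220 *sqrt(42)/16345849 + 16253159076/16345849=994.35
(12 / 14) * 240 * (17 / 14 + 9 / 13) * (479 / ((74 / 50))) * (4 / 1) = 11967336000 / 23569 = 507757.48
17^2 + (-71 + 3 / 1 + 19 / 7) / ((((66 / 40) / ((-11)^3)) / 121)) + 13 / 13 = 133824830 / 21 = 6372610.95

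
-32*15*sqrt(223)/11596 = -120*sqrt(223)/2899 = -0.62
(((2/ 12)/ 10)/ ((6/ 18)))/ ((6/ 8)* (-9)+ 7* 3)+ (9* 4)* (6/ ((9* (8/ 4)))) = 3421/ 285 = 12.00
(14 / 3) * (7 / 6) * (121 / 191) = 5929 / 1719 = 3.45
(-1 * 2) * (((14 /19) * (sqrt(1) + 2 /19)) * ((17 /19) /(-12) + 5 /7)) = -1.04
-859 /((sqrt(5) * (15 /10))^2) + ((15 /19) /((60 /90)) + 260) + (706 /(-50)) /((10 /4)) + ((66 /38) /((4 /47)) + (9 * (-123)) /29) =400231309 /2479500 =161.42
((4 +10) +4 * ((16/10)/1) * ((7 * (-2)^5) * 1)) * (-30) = 42588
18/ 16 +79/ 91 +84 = 62603/ 728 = 85.99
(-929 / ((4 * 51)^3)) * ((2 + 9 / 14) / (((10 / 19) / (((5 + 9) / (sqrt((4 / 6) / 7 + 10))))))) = -653087 * sqrt(1113) / 8999043840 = -0.00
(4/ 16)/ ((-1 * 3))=-1/ 12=-0.08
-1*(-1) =1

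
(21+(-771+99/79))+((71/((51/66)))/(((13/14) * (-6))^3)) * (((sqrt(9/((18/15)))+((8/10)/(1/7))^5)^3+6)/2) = -107880523405436565916813447099/2431195587158203125 - 158692169985565144159 * sqrt(30)/13130507812500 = -44439641326.15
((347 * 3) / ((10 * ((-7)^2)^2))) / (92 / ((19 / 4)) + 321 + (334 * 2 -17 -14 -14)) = 19779 / 439479040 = 0.00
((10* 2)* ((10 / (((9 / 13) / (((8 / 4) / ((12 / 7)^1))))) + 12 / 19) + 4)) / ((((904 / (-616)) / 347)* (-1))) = 5889401980 / 57969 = 101595.71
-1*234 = -234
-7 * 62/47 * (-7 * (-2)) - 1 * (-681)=25931/47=551.72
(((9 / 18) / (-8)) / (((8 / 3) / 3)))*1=-9 / 128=-0.07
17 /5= 3.40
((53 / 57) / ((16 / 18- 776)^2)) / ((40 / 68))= 24327 / 9246269440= 0.00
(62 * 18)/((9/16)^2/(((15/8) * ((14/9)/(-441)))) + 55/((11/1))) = -357120/13709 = -26.05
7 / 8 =0.88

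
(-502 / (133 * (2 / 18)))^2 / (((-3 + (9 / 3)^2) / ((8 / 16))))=1701027 / 17689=96.16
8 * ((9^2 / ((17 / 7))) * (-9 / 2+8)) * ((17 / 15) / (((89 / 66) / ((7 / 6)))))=407484 / 445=915.69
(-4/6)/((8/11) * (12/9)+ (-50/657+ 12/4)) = -4818/28139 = -0.17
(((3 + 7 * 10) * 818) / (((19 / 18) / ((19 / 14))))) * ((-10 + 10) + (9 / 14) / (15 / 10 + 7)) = 4836834 / 833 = 5806.52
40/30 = 4/3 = 1.33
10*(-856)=-8560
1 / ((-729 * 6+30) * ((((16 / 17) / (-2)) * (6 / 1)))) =17 / 208512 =0.00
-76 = -76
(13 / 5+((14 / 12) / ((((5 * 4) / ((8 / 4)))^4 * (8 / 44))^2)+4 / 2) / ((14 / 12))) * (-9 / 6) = -6.47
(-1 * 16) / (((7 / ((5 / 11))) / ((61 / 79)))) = -4880 / 6083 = -0.80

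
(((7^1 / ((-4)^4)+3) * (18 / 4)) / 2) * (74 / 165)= 3.05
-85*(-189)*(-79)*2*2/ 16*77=-97723395/ 4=-24430848.75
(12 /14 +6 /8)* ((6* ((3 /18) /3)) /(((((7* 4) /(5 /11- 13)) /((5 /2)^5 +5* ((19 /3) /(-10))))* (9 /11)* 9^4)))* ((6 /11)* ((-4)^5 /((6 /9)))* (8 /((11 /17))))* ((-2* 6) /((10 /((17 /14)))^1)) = -1929437984 /30255687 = -63.77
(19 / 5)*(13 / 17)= 247 / 85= 2.91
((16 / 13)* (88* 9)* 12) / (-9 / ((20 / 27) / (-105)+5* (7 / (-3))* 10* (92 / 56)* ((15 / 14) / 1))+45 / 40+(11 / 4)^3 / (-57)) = 971331305472 / 66760967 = 14549.39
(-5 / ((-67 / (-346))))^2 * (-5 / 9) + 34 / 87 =-433512622 / 1171629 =-370.01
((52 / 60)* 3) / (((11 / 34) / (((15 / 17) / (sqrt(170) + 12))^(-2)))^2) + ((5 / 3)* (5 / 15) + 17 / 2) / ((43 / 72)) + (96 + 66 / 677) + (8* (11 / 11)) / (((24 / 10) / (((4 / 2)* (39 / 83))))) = 6305891626112* sqrt(170) / 10209375 + 595986157835915208154 / 74004073790625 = 16106685.25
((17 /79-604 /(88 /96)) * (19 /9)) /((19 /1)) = -73.19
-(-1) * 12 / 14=6 / 7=0.86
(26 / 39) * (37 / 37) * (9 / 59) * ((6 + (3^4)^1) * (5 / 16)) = 1305 / 472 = 2.76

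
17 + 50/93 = 17.54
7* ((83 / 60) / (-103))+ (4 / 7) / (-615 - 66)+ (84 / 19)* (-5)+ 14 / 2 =-945347757 / 62193460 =-15.20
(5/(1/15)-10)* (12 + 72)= 5460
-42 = -42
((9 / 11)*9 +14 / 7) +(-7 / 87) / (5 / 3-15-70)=746827 / 79750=9.36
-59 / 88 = -0.67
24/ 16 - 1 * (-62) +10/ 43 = 5481/ 86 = 63.73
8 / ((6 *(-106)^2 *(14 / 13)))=13 / 117978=0.00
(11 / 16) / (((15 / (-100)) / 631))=-34705 / 12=-2892.08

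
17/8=2.12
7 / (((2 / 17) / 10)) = 595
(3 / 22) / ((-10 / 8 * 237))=-2 / 4345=-0.00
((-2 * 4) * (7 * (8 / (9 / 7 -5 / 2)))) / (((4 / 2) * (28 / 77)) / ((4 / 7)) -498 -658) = -0.32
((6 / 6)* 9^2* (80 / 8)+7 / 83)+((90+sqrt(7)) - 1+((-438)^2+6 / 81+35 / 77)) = sqrt(7)+4751322803 / 24651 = 192746.26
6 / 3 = 2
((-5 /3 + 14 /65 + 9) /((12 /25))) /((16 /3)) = 115 /39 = 2.95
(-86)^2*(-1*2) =-14792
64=64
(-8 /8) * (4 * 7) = -28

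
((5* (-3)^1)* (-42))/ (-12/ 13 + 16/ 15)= 4387.50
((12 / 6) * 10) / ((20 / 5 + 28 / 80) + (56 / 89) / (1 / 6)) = 35600 / 14463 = 2.46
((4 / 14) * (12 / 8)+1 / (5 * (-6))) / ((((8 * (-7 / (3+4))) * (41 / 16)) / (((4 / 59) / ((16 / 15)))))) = -83 / 67732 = -0.00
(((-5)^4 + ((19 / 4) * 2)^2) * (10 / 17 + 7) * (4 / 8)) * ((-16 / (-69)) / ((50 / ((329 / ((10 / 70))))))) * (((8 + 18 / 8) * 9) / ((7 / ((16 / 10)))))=29870230446 / 48875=611155.61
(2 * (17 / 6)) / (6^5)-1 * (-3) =70001 / 23328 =3.00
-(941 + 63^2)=-4910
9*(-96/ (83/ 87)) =-75168/ 83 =-905.64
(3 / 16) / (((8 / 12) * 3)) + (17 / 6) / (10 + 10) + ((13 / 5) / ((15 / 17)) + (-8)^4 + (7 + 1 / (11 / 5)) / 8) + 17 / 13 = 1407607891 / 343200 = 4101.42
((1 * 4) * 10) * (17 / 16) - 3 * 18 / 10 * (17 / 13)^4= 7628291 / 285610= 26.71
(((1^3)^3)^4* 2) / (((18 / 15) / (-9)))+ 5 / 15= -44 / 3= -14.67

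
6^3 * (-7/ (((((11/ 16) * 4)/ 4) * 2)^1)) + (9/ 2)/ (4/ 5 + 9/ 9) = -24137/ 22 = -1097.14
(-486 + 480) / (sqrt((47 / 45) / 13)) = -18*sqrt(3055) / 47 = -21.17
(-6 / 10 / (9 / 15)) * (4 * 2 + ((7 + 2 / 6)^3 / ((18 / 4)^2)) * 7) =-315640 / 2187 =-144.33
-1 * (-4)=4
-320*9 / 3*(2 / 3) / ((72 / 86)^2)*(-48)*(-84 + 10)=-87568640 / 27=-3243282.96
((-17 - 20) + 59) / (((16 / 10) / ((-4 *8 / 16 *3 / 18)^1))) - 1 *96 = -100.58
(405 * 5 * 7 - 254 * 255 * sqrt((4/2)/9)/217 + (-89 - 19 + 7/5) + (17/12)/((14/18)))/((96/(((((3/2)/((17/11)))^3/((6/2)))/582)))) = 2621845061/34159892480 - 845185 * sqrt(2)/1557289216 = 0.08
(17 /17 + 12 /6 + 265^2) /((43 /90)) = 6320520 /43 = 146988.84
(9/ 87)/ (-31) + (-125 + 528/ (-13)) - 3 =-1970647/ 11687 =-168.62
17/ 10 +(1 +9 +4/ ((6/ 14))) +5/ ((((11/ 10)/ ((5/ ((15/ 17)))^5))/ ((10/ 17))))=418167221/ 26730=15644.12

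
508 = 508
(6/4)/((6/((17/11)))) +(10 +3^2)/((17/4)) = 3633/748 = 4.86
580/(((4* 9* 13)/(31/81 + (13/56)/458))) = 115440445/243066096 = 0.47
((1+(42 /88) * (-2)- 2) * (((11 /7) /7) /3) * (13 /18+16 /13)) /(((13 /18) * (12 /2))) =-19651 /298116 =-0.07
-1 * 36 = -36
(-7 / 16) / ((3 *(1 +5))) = -7 / 288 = -0.02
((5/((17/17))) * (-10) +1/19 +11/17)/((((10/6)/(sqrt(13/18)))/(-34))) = 15924 * sqrt(26)/95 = 854.70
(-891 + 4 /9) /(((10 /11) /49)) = -864017 /18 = -48000.94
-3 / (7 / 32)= -96 / 7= -13.71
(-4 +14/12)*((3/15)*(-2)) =17/15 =1.13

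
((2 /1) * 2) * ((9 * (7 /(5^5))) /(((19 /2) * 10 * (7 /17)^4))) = 3006756 /101828125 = 0.03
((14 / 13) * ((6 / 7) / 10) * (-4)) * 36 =-864 / 65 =-13.29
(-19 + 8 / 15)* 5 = -277 / 3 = -92.33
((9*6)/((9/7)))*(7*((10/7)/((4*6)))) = 35/2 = 17.50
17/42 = 0.40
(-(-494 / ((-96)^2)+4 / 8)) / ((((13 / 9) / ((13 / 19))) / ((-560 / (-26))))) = -71995 / 15808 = -4.55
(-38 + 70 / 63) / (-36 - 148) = 83 / 414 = 0.20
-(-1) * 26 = 26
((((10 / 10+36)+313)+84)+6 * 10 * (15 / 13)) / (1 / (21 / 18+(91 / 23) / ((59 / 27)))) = 79292311 / 52923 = 1498.26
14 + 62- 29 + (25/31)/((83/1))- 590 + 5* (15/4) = -5395481/10292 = -524.24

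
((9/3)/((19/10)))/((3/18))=180/19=9.47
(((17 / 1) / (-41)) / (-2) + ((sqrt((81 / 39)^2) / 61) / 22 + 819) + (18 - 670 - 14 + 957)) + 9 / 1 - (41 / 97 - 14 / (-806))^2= 47043099861415748 / 42039731896591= 1119.02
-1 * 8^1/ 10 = -0.80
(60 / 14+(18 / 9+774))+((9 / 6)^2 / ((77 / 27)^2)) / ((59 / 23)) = 1091961007 / 1399244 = 780.39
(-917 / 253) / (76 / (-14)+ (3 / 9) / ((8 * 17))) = 2618952 / 3920741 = 0.67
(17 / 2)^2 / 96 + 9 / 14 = 3751 / 2688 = 1.40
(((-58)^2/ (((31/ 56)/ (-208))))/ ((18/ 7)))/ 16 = -8571472/ 279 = -30722.12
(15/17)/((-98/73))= -1095/1666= -0.66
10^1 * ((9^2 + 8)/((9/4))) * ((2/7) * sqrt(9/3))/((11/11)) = 7120 * sqrt(3)/63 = 195.75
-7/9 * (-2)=14/9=1.56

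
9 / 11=0.82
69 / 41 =1.68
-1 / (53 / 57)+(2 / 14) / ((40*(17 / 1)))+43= 10576773 / 252280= 41.92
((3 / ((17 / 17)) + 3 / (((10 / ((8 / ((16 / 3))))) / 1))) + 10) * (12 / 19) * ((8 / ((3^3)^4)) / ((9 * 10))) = 1076 / 757303425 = 0.00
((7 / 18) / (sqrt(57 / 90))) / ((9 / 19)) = 7 * sqrt(570) / 162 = 1.03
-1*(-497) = 497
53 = 53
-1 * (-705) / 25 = 28.20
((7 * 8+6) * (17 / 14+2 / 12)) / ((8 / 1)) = 899 / 84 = 10.70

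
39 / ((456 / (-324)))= -1053 / 38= -27.71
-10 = -10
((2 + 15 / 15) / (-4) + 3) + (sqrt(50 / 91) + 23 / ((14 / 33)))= 57.21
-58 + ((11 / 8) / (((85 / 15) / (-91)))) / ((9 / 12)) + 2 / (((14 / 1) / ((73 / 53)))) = -1100501 / 12614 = -87.24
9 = 9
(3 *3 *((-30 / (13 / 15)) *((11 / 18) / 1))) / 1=-2475 / 13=-190.38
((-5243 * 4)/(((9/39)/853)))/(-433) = 232558508/1299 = 179028.87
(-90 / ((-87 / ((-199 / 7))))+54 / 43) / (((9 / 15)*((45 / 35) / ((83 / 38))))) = -16997570 / 213237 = -79.71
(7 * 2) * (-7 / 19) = -98 / 19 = -5.16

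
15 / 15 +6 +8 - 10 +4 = 9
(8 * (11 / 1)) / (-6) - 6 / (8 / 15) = -311 / 12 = -25.92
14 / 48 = 7 / 24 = 0.29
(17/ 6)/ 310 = 17/ 1860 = 0.01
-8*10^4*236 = -18880000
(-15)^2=225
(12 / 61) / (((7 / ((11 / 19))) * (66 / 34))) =68 / 8113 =0.01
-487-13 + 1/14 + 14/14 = -6985/14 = -498.93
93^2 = 8649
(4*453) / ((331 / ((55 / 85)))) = 19932 / 5627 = 3.54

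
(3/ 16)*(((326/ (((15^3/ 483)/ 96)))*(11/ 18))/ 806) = 288673/ 453375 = 0.64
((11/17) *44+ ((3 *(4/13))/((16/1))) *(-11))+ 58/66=837667/29172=28.71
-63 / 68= -0.93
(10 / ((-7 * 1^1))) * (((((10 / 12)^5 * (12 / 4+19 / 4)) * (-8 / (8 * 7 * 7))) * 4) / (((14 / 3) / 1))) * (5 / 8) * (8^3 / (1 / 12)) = 298.87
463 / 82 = 5.65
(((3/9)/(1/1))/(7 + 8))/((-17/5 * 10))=-1/1530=-0.00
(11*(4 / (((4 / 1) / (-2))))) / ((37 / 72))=-1584 / 37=-42.81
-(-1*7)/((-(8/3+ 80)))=-21/248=-0.08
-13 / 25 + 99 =2462 / 25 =98.48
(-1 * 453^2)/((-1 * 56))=205209/56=3664.45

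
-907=-907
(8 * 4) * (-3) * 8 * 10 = -7680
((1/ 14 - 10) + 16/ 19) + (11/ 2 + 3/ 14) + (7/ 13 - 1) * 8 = -24429/ 3458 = -7.06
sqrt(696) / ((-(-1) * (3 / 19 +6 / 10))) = 95 * sqrt(174) / 36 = 34.81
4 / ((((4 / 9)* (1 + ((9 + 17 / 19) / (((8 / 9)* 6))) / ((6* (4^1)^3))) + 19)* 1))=87552 / 425647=0.21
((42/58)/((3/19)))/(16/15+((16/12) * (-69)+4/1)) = -1995/37816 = -0.05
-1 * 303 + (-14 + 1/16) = -5071/16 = -316.94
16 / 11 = 1.45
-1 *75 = -75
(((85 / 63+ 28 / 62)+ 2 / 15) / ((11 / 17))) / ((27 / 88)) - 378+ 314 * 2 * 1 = 68482382 / 263655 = 259.74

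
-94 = -94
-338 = -338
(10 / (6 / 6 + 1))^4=625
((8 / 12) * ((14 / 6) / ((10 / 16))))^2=6.19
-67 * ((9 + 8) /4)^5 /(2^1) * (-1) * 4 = 95130419 /512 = 185801.60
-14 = -14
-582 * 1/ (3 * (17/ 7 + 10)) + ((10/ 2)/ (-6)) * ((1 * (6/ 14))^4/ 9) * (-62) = -3220103/ 208887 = -15.42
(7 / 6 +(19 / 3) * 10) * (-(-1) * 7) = 903 / 2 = 451.50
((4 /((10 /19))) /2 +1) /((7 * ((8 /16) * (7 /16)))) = 768 /245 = 3.13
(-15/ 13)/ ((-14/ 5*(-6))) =-25/ 364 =-0.07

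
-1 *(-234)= 234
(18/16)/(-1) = -9/8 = -1.12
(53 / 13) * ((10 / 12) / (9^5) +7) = 131443339 / 4605822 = 28.54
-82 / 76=-41 / 38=-1.08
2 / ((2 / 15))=15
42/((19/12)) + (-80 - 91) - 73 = -4132/19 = -217.47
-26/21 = -1.24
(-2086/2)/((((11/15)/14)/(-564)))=123532920/11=11230265.45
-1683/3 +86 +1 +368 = -106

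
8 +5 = 13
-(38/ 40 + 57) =-1159/ 20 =-57.95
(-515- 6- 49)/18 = -95/3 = -31.67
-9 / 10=-0.90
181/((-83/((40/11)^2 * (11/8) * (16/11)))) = -579200/10043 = -57.67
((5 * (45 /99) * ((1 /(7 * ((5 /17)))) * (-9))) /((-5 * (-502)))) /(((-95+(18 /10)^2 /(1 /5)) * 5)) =153 /15229676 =0.00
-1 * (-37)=37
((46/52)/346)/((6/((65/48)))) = 115/199296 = 0.00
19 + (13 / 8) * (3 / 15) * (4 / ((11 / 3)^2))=23107 / 1210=19.10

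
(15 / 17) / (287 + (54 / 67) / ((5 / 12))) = 5025 / 1645481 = 0.00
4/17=0.24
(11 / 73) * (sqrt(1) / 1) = 11 / 73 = 0.15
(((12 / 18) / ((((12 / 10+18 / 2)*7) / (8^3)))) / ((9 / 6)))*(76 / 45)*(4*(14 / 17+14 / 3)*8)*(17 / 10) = 19922944 / 12393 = 1607.60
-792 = -792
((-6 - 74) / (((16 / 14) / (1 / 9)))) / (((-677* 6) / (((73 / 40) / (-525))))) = -73 / 10967400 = -0.00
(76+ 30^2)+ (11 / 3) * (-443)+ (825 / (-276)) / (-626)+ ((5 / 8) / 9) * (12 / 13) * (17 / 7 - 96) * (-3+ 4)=-10287727865 / 15722616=-654.33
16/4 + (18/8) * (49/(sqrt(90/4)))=4 + 147 * sqrt(10)/20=27.24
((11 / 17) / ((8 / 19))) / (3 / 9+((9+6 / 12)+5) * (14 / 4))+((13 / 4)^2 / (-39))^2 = 2483453 / 24009984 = 0.10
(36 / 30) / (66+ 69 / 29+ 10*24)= 58 / 14905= 0.00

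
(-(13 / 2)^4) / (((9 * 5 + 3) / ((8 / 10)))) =-28561 / 960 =-29.75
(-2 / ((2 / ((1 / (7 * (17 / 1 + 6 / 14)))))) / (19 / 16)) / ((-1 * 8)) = 1 / 1159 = 0.00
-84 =-84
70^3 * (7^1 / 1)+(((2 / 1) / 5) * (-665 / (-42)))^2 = 21609361 / 9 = 2401040.11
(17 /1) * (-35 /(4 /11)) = -6545 /4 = -1636.25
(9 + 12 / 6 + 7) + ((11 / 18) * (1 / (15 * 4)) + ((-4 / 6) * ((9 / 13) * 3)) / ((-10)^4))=3950954 / 219375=18.01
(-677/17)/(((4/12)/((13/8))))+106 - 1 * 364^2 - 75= -18041643/136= -132659.14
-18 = -18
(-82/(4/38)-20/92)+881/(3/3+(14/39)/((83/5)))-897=-61903440/76061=-813.87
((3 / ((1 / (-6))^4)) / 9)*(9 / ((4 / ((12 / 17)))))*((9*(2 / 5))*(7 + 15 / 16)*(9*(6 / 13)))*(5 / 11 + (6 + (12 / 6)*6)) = 18268107228 / 12155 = 1502929.43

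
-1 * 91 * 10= -910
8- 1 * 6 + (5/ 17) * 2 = 44/ 17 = 2.59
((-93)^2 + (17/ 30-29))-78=256277/ 30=8542.57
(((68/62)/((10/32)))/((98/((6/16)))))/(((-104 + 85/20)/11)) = -1496/1010135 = -0.00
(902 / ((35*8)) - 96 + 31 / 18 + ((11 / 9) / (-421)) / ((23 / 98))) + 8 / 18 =-1105668713 / 12200580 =-90.62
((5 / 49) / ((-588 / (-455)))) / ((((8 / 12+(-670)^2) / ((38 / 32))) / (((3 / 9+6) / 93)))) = 117325 / 8248021842816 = 0.00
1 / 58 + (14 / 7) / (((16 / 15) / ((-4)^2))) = 1741 / 58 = 30.02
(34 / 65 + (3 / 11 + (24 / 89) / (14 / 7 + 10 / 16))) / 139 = 400247 / 61916855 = 0.01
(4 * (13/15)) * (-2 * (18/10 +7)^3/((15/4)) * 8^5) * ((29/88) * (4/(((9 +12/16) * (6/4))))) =-941940015104/253125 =-3721244.50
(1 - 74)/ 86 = -73/ 86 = -0.85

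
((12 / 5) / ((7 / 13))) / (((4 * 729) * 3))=13 / 25515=0.00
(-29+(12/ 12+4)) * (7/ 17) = -9.88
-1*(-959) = 959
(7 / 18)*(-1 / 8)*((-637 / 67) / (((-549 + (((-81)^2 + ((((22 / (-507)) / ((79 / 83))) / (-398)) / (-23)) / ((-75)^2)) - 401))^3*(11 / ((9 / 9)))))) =543263381348037507678900259140380859375 / 2284145400744433069128068566872933131277665853333376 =0.00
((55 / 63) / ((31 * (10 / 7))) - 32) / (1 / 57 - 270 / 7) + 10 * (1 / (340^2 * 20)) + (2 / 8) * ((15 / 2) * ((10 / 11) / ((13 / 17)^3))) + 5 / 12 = 13476765020571791 / 2664485159679200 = 5.06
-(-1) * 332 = 332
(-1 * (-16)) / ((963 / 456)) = 2432 / 321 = 7.58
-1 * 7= -7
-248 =-248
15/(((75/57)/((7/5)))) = 399/25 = 15.96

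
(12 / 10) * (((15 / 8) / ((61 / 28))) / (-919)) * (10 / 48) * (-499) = 52395 / 448472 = 0.12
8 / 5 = 1.60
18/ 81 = 2/ 9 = 0.22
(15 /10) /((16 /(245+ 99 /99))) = 369 /16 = 23.06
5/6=0.83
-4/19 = -0.21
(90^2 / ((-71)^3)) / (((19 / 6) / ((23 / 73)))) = -1117800 / 496422557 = -0.00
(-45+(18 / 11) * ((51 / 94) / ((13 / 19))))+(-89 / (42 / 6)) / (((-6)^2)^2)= -2665262297 / 60972912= -43.71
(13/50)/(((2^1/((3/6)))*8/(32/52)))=1/200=0.00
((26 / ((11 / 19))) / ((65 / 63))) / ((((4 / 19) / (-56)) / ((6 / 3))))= -1273608 / 55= -23156.51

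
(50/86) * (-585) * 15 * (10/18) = -121875/43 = -2834.30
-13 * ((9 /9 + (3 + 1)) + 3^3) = -416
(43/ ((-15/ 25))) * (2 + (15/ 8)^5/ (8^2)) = -169.28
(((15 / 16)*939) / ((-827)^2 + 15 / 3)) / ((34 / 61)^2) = 17470095 / 4216681088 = 0.00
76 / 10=38 / 5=7.60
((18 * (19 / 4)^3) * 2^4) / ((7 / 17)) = 1049427 / 14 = 74959.07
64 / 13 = 4.92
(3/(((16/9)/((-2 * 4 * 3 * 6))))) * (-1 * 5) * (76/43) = 92340/43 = 2147.44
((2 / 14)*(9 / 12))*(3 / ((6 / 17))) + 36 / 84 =1.34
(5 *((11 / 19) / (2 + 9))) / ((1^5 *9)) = 5 / 171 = 0.03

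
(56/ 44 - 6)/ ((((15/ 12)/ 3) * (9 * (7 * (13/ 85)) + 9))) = -221/ 363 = -0.61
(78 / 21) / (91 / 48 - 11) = -1248 / 3059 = -0.41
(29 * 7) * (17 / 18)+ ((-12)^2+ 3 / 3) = 6061 / 18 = 336.72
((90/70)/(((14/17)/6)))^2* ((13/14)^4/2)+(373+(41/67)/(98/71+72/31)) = 405.78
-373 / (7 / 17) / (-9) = 6341 / 63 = 100.65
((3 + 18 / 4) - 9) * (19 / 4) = -57 / 8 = -7.12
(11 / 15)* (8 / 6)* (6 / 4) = 22 / 15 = 1.47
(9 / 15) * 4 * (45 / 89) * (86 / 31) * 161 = 1495368 / 2759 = 542.00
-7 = -7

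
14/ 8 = 7/ 4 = 1.75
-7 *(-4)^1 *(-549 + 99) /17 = -12600 /17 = -741.18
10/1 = 10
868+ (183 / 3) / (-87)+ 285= 100250 / 87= 1152.30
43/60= 0.72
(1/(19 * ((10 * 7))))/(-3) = -1/3990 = -0.00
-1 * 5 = -5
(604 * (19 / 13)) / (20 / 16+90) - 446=-2070366 / 4745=-436.33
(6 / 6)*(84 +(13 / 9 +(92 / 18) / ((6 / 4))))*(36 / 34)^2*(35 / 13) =1007580 / 3757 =268.19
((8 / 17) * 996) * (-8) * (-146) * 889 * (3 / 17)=24820766208 / 289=85885004.18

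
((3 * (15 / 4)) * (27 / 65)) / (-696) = -81 / 12064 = -0.01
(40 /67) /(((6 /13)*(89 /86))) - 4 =-2.75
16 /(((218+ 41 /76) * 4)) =304 /16609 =0.02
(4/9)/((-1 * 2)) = -2/9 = -0.22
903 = 903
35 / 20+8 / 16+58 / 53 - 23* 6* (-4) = 117733 / 212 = 555.34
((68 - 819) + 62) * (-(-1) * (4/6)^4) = -11024/81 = -136.10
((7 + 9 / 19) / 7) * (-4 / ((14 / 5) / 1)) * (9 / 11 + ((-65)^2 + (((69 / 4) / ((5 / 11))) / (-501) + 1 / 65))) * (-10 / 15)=286599515758 / 66699633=4296.87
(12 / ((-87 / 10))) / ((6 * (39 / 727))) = -14540 / 3393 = -4.29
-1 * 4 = -4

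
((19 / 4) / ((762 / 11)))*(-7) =-1463 / 3048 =-0.48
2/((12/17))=17/6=2.83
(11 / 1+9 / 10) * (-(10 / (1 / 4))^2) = -19040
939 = 939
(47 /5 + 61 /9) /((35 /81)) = 936 /25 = 37.44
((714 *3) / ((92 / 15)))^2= 258084225 / 2116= 121967.97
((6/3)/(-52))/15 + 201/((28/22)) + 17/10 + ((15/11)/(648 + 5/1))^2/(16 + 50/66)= 161477656397209/1011599919330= 159.63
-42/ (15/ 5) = -14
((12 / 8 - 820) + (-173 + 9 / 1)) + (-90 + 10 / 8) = -4285 / 4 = -1071.25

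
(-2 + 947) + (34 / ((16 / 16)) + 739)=1718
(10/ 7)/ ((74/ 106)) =530/ 259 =2.05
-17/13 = -1.31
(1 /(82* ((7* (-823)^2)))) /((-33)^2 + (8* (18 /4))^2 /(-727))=727 /307299844586322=0.00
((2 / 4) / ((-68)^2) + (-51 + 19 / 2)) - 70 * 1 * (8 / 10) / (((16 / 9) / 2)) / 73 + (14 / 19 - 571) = -7858139813 / 12826976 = -612.63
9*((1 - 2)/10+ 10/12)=33/5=6.60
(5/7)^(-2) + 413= 10374/25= 414.96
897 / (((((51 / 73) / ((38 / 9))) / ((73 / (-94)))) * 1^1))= -30274049 / 7191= -4209.99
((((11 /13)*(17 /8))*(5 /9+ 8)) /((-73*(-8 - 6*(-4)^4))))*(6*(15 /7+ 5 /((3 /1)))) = 10285 /3296826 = 0.00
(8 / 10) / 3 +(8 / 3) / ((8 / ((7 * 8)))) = 284 / 15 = 18.93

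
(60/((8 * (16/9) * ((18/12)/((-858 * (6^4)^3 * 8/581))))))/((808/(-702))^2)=-54595919015.20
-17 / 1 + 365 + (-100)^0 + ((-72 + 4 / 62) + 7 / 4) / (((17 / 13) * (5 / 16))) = 467059 / 2635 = 177.25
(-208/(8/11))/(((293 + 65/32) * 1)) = -0.97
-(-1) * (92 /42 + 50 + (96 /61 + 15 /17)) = 1190039 /21777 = 54.65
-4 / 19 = -0.21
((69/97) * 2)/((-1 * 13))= -138/1261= -0.11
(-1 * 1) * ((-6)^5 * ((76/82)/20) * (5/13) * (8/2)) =295488/533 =554.39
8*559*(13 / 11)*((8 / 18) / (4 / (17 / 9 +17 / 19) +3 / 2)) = 55345472 / 69201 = 799.78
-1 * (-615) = 615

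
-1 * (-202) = 202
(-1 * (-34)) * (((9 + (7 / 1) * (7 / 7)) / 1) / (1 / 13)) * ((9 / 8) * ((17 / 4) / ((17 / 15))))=29835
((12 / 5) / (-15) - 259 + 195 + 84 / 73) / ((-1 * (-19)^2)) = 114992 / 658825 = 0.17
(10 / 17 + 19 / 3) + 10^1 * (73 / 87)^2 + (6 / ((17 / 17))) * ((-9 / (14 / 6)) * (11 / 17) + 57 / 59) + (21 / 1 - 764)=-39230239730 / 53141949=-738.22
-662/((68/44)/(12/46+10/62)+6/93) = -67948342/382373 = -177.70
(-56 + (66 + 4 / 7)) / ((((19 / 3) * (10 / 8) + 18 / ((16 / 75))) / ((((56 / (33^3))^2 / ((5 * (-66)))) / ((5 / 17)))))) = -2254336 / 786665426617125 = -0.00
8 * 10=80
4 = 4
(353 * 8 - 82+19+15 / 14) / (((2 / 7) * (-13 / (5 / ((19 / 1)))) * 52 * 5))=-38669 / 51376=-0.75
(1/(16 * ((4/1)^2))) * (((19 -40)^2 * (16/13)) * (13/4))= 441/64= 6.89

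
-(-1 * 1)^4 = -1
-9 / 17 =-0.53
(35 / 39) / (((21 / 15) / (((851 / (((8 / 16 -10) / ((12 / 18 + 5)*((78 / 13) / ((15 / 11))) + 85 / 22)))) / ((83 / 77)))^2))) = 246509298847357 / 67147083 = 3671184.03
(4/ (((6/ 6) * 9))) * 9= 4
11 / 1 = 11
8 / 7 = 1.14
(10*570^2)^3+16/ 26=445853814237000000008/ 13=34296447249000000000.62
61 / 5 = 12.20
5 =5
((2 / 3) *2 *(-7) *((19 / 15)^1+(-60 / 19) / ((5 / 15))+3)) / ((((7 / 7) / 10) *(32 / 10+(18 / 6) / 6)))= 831040 / 6327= 131.35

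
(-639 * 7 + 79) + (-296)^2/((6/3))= 39414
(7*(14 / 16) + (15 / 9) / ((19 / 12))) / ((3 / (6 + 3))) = 3273 / 152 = 21.53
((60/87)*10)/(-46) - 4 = -2768/667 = -4.15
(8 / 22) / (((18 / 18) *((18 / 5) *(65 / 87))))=58 / 429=0.14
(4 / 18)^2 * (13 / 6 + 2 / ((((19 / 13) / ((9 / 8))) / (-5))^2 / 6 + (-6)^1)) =67610374 / 747042507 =0.09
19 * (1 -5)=-76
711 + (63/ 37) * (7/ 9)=712.32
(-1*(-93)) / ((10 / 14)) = 651 / 5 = 130.20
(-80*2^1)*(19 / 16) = -190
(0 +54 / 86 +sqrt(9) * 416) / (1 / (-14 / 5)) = -3496.16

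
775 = 775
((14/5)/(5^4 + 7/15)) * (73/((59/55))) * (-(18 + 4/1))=-1854930/276769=-6.70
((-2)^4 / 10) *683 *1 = 5464 / 5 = 1092.80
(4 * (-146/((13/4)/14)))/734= -16352/4771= -3.43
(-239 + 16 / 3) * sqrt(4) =-1402 / 3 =-467.33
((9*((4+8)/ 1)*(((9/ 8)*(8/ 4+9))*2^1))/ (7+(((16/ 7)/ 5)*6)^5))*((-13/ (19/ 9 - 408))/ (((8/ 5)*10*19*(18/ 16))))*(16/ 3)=374375925000/ 45495648359239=0.01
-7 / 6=-1.17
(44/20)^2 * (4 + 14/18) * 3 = 5203/75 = 69.37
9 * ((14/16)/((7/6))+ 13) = 495/4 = 123.75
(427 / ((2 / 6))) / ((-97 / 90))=-115290 / 97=-1188.56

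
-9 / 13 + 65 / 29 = 584 / 377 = 1.55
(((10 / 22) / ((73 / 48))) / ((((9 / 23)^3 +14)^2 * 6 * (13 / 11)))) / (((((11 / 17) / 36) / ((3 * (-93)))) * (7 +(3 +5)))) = -67404885266592 / 305486045106671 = -0.22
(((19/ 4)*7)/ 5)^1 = 133/ 20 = 6.65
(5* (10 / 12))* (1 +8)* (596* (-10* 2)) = -447000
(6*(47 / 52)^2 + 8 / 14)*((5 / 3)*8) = 72.97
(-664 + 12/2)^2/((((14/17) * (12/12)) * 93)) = 525742/93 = 5653.14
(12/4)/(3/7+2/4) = 42/13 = 3.23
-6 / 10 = -3 / 5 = -0.60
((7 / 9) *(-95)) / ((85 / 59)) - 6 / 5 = -40153 / 765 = -52.49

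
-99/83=-1.19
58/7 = 8.29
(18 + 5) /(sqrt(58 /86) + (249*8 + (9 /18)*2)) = 1971077 /170798078 - 23*sqrt(1247) /170798078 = 0.01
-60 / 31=-1.94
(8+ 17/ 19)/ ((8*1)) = 169/ 152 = 1.11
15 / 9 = 5 / 3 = 1.67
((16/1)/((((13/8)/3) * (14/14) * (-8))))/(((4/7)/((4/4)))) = -84/13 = -6.46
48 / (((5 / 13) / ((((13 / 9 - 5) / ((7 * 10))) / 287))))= -0.02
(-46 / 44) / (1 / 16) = -184 / 11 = -16.73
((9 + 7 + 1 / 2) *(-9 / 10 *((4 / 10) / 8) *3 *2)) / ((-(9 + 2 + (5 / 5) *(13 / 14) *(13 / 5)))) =2079 / 6260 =0.33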